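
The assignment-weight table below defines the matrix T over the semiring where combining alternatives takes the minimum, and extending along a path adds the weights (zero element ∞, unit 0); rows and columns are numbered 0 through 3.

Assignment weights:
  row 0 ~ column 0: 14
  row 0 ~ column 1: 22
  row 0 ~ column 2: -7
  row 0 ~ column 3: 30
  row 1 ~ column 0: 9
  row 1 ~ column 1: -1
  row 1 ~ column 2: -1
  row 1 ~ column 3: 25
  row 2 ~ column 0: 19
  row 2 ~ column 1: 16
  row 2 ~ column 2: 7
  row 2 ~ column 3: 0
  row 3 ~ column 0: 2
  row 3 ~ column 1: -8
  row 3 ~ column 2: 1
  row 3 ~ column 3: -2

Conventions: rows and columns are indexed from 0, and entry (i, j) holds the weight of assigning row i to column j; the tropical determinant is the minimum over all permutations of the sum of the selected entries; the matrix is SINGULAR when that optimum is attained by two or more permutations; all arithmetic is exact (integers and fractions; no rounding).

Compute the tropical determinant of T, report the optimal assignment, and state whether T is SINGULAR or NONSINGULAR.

σ = (0, 1, 2, 3): 14 + (-1) + 7 + (-2) = 18
σ = (0, 1, 3, 2): 14 + (-1) + 0 + 1 = 14
σ = (0, 2, 1, 3): 14 + (-1) + 16 + (-2) = 27
σ = (0, 2, 3, 1): 14 + (-1) + 0 + (-8) = 5
σ = (0, 3, 1, 2): 14 + 25 + 16 + 1 = 56
σ = (0, 3, 2, 1): 14 + 25 + 7 + (-8) = 38
σ = (1, 0, 2, 3): 22 + 9 + 7 + (-2) = 36
σ = (1, 0, 3, 2): 22 + 9 + 0 + 1 = 32
σ = (1, 2, 0, 3): 22 + (-1) + 19 + (-2) = 38
σ = (1, 2, 3, 0): 22 + (-1) + 0 + 2 = 23
σ = (1, 3, 0, 2): 22 + 25 + 19 + 1 = 67
σ = (1, 3, 2, 0): 22 + 25 + 7 + 2 = 56
σ = (2, 0, 1, 3): (-7) + 9 + 16 + (-2) = 16
σ = (2, 0, 3, 1): (-7) + 9 + 0 + (-8) = -6
σ = (2, 1, 0, 3): (-7) + (-1) + 19 + (-2) = 9
σ = (2, 1, 3, 0): (-7) + (-1) + 0 + 2 = -6
σ = (2, 3, 0, 1): (-7) + 25 + 19 + (-8) = 29
σ = (2, 3, 1, 0): (-7) + 25 + 16 + 2 = 36
σ = (3, 0, 1, 2): 30 + 9 + 16 + 1 = 56
σ = (3, 0, 2, 1): 30 + 9 + 7 + (-8) = 38
σ = (3, 1, 0, 2): 30 + (-1) + 19 + 1 = 49
σ = (3, 1, 2, 0): 30 + (-1) + 7 + 2 = 38
σ = (3, 2, 0, 1): 30 + (-1) + 19 + (-8) = 40
σ = (3, 2, 1, 0): 30 + (-1) + 16 + 2 = 47
Optimal value attained by: σ = (2, 0, 3, 1).
Answer: det⊕(T) = -6; verdict: SINGULAR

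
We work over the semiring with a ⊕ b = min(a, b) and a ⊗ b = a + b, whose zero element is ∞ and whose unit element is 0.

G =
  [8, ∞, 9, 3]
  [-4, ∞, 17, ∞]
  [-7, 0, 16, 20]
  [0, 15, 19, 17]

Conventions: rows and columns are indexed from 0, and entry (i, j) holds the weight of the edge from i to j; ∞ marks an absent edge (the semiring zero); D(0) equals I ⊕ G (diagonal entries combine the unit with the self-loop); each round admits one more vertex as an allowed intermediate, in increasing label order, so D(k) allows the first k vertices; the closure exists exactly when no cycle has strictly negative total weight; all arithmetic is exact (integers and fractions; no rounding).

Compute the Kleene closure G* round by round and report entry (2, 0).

D(0):
  [0, ∞, 9, 3]
  [-4, 0, 17, ∞]
  [-7, 0, 0, 20]
  [0, 15, 19, 0]
D(1):
  [0, ∞, 9, 3]
  [-4, 0, 5, -1]
  [-7, 0, 0, -4]
  [0, 15, 9, 0]
D(2):
  [0, ∞, 9, 3]
  [-4, 0, 5, -1]
  [-7, 0, 0, -4]
  [0, 15, 9, 0]
D(3):
  [0, 9, 9, 3]
  [-4, 0, 5, -1]
  [-7, 0, 0, -4]
  [0, 9, 9, 0]
D(4):
  [0, 9, 9, 3]
  [-4, 0, 5, -1]
  [-7, 0, 0, -4]
  [0, 9, 9, 0]
Answer: G*[2][0] = -7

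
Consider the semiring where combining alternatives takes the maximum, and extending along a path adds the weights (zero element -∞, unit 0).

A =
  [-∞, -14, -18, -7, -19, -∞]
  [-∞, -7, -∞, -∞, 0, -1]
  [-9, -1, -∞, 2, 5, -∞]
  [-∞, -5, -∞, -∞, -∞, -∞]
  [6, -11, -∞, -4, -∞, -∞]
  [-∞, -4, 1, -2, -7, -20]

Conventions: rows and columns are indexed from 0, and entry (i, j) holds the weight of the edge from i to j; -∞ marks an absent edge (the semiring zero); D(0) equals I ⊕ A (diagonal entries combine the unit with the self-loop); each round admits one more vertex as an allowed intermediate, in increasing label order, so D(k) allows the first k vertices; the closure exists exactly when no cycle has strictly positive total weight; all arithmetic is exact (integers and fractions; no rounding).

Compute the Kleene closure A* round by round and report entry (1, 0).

D(0):
  [0, -14, -18, -7, -19, -∞]
  [-∞, 0, -∞, -∞, 0, -1]
  [-9, -1, 0, 2, 5, -∞]
  [-∞, -5, -∞, 0, -∞, -∞]
  [6, -11, -∞, -4, 0, -∞]
  [-∞, -4, 1, -2, -7, 0]
D(1):
  [0, -14, -18, -7, -19, -∞]
  [-∞, 0, -∞, -∞, 0, -1]
  [-9, -1, 0, 2, 5, -∞]
  [-∞, -5, -∞, 0, -∞, -∞]
  [6, -8, -12, -1, 0, -∞]
  [-∞, -4, 1, -2, -7, 0]
D(2):
  [0, -14, -18, -7, -14, -15]
  [-∞, 0, -∞, -∞, 0, -1]
  [-9, -1, 0, 2, 5, -2]
  [-∞, -5, -∞, 0, -5, -6]
  [6, -8, -12, -1, 0, -9]
  [-∞, -4, 1, -2, -4, 0]
D(3):
  [0, -14, -18, -7, -13, -15]
  [-∞, 0, -∞, -∞, 0, -1]
  [-9, -1, 0, 2, 5, -2]
  [-∞, -5, -∞, 0, -5, -6]
  [6, -8, -12, -1, 0, -9]
  [-8, 0, 1, 3, 6, 0]
D(4):
  [0, -12, -18, -7, -12, -13]
  [-∞, 0, -∞, -∞, 0, -1]
  [-9, -1, 0, 2, 5, -2]
  [-∞, -5, -∞, 0, -5, -6]
  [6, -6, -12, -1, 0, -7]
  [-8, 0, 1, 3, 6, 0]
D(5):
  [0, -12, -18, -7, -12, -13]
  [6, 0, -12, -1, 0, -1]
  [11, -1, 0, 4, 5, -2]
  [1, -5, -17, 0, -5, -6]
  [6, -6, -12, -1, 0, -7]
  [12, 0, 1, 5, 6, 0]
D(6):
  [0, -12, -12, -7, -7, -13]
  [11, 0, 0, 4, 5, -1]
  [11, -1, 0, 4, 5, -2]
  [6, -5, -5, 0, 0, -6]
  [6, -6, -6, -1, 0, -7]
  [12, 0, 1, 5, 6, 0]
Answer: A*[1][0] = 11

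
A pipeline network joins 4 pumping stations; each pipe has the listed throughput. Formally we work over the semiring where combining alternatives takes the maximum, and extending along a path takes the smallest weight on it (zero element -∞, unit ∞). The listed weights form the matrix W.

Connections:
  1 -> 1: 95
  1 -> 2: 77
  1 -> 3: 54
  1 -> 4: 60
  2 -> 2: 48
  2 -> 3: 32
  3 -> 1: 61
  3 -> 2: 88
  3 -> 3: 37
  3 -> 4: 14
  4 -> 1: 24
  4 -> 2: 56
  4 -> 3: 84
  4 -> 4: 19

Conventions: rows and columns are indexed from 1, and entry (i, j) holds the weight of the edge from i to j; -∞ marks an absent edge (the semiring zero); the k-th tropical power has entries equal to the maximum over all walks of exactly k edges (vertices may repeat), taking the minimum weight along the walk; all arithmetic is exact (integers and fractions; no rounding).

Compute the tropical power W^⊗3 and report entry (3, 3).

W^⊗2:
  [95, 77, 60, 60]
  [32, 48, 32, 14]
  [61, 61, 54, 60]
  [61, 84, 37, 24]
W^⊗3:
  [95, 77, 60, 60]
  [32, 48, 32, 32]
  [61, 61, 60, 60]
  [61, 61, 54, 60]
Key observation: the optimum is the walk 3->1->4->3, with weight 61 min 60 min 84 = 60.
Optimal value attained by: walk 3->1->4->3.
Answer: (W^⊗3)[3][3] = 60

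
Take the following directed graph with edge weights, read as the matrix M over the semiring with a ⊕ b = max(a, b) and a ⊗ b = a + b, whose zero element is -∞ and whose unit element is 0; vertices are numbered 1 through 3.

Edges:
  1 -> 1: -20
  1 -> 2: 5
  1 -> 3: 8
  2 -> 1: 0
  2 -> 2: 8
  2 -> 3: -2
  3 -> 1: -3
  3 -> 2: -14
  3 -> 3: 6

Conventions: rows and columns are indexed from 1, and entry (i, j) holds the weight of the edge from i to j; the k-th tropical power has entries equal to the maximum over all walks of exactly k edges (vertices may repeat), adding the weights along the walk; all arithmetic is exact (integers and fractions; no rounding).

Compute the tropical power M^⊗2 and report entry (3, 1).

M^⊗2:
  [5, 13, 14]
  [8, 16, 8]
  [3, 2, 12]
Key observation: the optimum is the walk 3->3->1, with weight 6 + (-3) = 3.
Optimal value attained by: walk 3->3->1.
Answer: (M^⊗2)[3][1] = 3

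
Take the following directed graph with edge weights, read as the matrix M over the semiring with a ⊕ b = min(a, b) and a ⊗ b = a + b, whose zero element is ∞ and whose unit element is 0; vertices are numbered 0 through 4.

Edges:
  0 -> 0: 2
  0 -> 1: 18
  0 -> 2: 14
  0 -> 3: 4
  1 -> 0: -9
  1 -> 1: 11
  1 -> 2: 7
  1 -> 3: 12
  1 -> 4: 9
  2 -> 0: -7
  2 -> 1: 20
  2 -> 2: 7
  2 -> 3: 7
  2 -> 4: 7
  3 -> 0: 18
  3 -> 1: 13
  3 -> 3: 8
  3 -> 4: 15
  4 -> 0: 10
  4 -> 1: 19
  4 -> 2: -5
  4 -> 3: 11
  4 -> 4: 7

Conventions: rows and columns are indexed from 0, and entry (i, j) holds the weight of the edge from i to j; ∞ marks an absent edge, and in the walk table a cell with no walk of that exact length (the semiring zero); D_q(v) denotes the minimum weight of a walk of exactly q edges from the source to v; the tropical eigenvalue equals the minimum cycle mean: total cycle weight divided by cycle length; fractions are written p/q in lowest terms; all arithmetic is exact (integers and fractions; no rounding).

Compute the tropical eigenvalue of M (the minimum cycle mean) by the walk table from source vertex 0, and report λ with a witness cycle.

q=0: [0, ∞, ∞, ∞, ∞]
q=1: [2, 18, 14, 4, ∞]
q=2: [4, 17, 16, 6, 19]
q=3: [6, 19, 14, 8, 21]
q=4: [7, 21, 16, 10, 21]
q=5: [9, 23, 16, 11, 23]
Optimal cycle mean attained by: cycle 2->4->2, total 7 + (-5), length 2.
Answer: λ = 1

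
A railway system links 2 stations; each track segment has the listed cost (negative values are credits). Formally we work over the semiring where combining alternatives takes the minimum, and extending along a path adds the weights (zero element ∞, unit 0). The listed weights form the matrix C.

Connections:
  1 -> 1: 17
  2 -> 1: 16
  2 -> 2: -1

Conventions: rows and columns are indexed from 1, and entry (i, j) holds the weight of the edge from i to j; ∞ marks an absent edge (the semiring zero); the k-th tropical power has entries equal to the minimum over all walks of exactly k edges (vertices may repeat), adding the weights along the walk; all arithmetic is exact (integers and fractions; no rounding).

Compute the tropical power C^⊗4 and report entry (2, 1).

C^⊗2:
  [34, ∞]
  [15, -2]
C^⊗3:
  [51, ∞]
  [14, -3]
C^⊗4:
  [68, ∞]
  [13, -4]
Key observation: the optimum is the walk 2->2->2->2->1, with weight (-1) + (-1) + (-1) + 16 = 13.
Optimal value attained by: walk 2->2->2->2->1.
Answer: (C^⊗4)[2][1] = 13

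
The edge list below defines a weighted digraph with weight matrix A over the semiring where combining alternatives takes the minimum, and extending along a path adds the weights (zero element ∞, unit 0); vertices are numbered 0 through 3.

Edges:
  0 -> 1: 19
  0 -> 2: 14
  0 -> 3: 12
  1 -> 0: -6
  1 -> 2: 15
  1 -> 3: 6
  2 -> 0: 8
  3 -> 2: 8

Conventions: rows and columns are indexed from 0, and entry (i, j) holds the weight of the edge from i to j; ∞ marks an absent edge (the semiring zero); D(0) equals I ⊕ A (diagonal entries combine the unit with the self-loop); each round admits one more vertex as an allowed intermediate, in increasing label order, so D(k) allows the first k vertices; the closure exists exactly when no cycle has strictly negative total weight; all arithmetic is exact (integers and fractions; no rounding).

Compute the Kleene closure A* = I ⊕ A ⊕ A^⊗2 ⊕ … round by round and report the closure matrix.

D(0):
  [0, 19, 14, 12]
  [-6, 0, 15, 6]
  [8, ∞, 0, ∞]
  [∞, ∞, 8, 0]
D(1):
  [0, 19, 14, 12]
  [-6, 0, 8, 6]
  [8, 27, 0, 20]
  [∞, ∞, 8, 0]
D(2):
  [0, 19, 14, 12]
  [-6, 0, 8, 6]
  [8, 27, 0, 20]
  [∞, ∞, 8, 0]
D(3):
  [0, 19, 14, 12]
  [-6, 0, 8, 6]
  [8, 27, 0, 20]
  [16, 35, 8, 0]
D(4):
  [0, 19, 14, 12]
  [-6, 0, 8, 6]
  [8, 27, 0, 20]
  [16, 35, 8, 0]
Answer: A* = [[0, 19, 14, 12], [-6, 0, 8, 6], [8, 27, 0, 20], [16, 35, 8, 0]]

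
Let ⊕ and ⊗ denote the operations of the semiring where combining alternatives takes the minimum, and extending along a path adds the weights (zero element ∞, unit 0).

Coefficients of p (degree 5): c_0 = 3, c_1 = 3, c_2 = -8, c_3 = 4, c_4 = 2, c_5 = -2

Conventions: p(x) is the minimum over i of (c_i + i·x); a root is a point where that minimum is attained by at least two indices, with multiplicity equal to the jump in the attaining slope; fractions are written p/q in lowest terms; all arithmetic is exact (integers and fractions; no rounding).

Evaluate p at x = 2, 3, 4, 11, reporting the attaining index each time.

p(2) = min(3+0·2=3, 3+1·2=5, -8+2·2=-4, 4+3·2=10, 2+4·2=10, -2+5·2=8) = -4 (attained by i=2)
p(3) = min(3+0·3=3, 3+1·3=6, -8+2·3=-2, 4+3·3=13, 2+4·3=14, -2+5·3=13) = -2 (attained by i=2)
p(4) = min(3+0·4=3, 3+1·4=7, -8+2·4=0, 4+3·4=16, 2+4·4=18, -2+5·4=18) = 0 (attained by i=2)
p(11) = min(3+0·11=3, 3+1·11=14, -8+2·11=14, 4+3·11=37, 2+4·11=46, -2+5·11=53) = 3 (attained by i=0)
Answer: p(2) = -4; p(3) = -2; p(4) = 0; p(11) = 3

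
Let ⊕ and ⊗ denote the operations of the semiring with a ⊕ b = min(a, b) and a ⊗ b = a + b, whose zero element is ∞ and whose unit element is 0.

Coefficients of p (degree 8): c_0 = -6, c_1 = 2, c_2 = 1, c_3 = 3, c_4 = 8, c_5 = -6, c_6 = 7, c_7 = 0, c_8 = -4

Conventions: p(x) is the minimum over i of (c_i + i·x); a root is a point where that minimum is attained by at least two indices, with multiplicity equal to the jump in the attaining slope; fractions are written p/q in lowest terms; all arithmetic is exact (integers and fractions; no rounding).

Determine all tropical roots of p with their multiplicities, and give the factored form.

hull edge (i=0, c=-6) to (i=5, c=-6): slope 0, span 5
hull edge (i=5, c=-6) to (i=8, c=-4): slope 2/3, span 3
Factored form: p(x) = -4 ⊗ (x ⊕ (-2/3)) ⊗ (x ⊕ (-2/3)) ⊗ (x ⊕ (-2/3)) ⊗ (x ⊕ 0) ⊗ (x ⊕ 0) ⊗ (x ⊕ 0) ⊗ (x ⊕ 0) ⊗ (x ⊕ 0)
Answer: roots = -2/3 (mult 3), 0 (mult 5)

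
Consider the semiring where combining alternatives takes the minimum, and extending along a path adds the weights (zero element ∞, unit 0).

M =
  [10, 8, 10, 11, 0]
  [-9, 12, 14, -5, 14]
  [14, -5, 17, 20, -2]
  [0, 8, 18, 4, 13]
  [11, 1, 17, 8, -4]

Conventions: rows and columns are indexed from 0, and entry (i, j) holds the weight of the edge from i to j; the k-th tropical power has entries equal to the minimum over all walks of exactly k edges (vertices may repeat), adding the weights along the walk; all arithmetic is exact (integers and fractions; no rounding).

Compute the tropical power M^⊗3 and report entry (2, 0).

M^⊗2:
  [-1, 1, 17, 3, -4]
  [-5, -1, 1, -1, -9]
  [-14, -1, 9, -10, -6]
  [-1, 8, 10, 3, 0]
  [-8, -3, 13, -4, -8]
M^⊗3:
  [-8, -3, 9, -4, -8]
  [-10, -8, 5, -6, -13]
  [-10, -6, -4, -6, -14]
  [-1, 1, 9, 3, -4]
  [-12, -7, 2, -8, -12]
Key observation: the optimum is the walk 2->1->3->0, with weight (-5) + (-5) + 0 = -10.
Optimal value attained by: walk 2->1->3->0.
Answer: (M^⊗3)[2][0] = -10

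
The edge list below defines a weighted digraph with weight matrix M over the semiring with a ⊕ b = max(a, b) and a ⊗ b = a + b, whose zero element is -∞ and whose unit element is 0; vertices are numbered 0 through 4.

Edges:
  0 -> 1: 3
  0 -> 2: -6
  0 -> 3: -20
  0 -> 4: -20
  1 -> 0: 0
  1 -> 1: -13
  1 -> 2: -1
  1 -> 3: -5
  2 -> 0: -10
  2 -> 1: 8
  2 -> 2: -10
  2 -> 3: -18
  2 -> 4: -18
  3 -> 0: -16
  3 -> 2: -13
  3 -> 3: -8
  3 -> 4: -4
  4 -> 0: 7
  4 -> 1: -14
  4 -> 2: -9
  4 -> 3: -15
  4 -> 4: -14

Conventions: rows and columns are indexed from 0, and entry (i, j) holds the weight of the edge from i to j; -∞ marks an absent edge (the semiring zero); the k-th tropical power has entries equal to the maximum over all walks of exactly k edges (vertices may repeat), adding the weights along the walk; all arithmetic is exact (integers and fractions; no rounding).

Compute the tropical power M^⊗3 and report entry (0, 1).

M^⊗2:
  [3, 2, 2, -2, -24]
  [-11, 7, -6, -13, -9]
  [8, -2, 7, 3, -22]
  [3, -5, -13, -16, -12]
  [-7, 10, 1, -13, -13]
M^⊗3:
  [2, 10, 1, -3, -6]
  [7, 2, 6, 2, -17]
  [-2, 15, 2, -5, -1]
  [-5, 6, -3, -10, -17]
  [10, 9, 9, 5, -17]
Key observation: the optimum is the walk 0->1->2->1, with weight 3 + (-1) + 8 = 10.
Optimal value attained by: walk 0->1->2->1.
Answer: (M^⊗3)[0][1] = 10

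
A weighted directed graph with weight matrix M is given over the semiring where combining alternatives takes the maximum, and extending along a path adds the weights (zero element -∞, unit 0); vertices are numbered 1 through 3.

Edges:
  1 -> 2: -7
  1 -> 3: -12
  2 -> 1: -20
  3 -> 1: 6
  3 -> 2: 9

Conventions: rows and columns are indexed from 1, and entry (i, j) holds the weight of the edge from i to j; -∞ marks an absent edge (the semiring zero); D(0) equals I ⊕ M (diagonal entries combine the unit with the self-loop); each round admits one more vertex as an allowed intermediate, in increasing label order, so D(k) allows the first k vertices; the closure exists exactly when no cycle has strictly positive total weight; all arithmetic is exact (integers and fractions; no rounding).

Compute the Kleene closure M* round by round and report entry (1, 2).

D(0):
  [0, -7, -12]
  [-20, 0, -∞]
  [6, 9, 0]
D(1):
  [0, -7, -12]
  [-20, 0, -32]
  [6, 9, 0]
D(2):
  [0, -7, -12]
  [-20, 0, -32]
  [6, 9, 0]
D(3):
  [0, -3, -12]
  [-20, 0, -32]
  [6, 9, 0]
Answer: M*[1][2] = -3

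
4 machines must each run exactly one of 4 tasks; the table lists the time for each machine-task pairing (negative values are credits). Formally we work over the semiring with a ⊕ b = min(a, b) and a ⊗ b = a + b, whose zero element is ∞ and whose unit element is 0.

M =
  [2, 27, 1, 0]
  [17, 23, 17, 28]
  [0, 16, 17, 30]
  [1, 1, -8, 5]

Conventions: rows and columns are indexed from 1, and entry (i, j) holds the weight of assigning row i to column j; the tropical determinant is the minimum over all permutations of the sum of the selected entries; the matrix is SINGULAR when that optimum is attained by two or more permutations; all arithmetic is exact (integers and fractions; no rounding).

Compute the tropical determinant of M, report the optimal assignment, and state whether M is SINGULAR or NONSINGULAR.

σ = (1, 2, 3, 4): 2 + 23 + 17 + 5 = 47
σ = (1, 2, 4, 3): 2 + 23 + 30 + (-8) = 47
σ = (1, 3, 2, 4): 2 + 17 + 16 + 5 = 40
σ = (1, 3, 4, 2): 2 + 17 + 30 + 1 = 50
σ = (1, 4, 2, 3): 2 + 28 + 16 + (-8) = 38
σ = (1, 4, 3, 2): 2 + 28 + 17 + 1 = 48
σ = (2, 1, 3, 4): 27 + 17 + 17 + 5 = 66
σ = (2, 1, 4, 3): 27 + 17 + 30 + (-8) = 66
σ = (2, 3, 1, 4): 27 + 17 + 0 + 5 = 49
σ = (2, 3, 4, 1): 27 + 17 + 30 + 1 = 75
σ = (2, 4, 1, 3): 27 + 28 + 0 + (-8) = 47
σ = (2, 4, 3, 1): 27 + 28 + 17 + 1 = 73
σ = (3, 1, 2, 4): 1 + 17 + 16 + 5 = 39
σ = (3, 1, 4, 2): 1 + 17 + 30 + 1 = 49
σ = (3, 2, 1, 4): 1 + 23 + 0 + 5 = 29
σ = (3, 2, 4, 1): 1 + 23 + 30 + 1 = 55
σ = (3, 4, 1, 2): 1 + 28 + 0 + 1 = 30
σ = (3, 4, 2, 1): 1 + 28 + 16 + 1 = 46
σ = (4, 1, 2, 3): 0 + 17 + 16 + (-8) = 25
σ = (4, 1, 3, 2): 0 + 17 + 17 + 1 = 35
σ = (4, 2, 1, 3): 0 + 23 + 0 + (-8) = 15
σ = (4, 2, 3, 1): 0 + 23 + 17 + 1 = 41
σ = (4, 3, 1, 2): 0 + 17 + 0 + 1 = 18
σ = (4, 3, 2, 1): 0 + 17 + 16 + 1 = 34
Optimal value attained by: σ = (4, 2, 1, 3).
Answer: det⊕(M) = 15; verdict: NONSINGULAR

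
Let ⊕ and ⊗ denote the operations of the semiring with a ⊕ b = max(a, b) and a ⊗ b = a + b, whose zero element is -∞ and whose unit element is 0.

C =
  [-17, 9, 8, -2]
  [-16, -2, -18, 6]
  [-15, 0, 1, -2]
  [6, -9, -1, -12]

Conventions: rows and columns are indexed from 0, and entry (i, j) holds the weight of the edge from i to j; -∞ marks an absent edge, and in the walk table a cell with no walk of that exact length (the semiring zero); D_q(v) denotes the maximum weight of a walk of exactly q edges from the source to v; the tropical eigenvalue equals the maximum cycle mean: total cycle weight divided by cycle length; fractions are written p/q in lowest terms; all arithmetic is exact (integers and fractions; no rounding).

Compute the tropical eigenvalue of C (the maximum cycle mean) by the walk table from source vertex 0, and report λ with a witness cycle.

q=0: [0, -∞, -∞, -∞]
q=1: [-17, 9, 8, -2]
q=2: [4, 8, 9, 15]
q=3: [21, 13, 14, 14]
q=4: [20, 30, 29, 19]
Optimal cycle mean attained by: cycle 0->1->3->0, total 9 + 6 + 6, length 3.
Answer: λ = 7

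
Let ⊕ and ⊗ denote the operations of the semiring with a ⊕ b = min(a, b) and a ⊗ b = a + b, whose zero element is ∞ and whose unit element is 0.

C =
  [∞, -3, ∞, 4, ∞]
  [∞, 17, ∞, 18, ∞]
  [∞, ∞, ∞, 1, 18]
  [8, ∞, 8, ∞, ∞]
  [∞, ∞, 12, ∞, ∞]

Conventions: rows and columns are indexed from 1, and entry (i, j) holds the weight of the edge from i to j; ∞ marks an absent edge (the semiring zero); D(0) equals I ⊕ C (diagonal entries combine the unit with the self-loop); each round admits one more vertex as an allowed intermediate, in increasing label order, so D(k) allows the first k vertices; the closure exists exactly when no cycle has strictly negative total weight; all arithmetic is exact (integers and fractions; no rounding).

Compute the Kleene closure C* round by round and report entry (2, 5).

D(0):
  [0, -3, ∞, 4, ∞]
  [∞, 0, ∞, 18, ∞]
  [∞, ∞, 0, 1, 18]
  [8, ∞, 8, 0, ∞]
  [∞, ∞, 12, ∞, 0]
D(1):
  [0, -3, ∞, 4, ∞]
  [∞, 0, ∞, 18, ∞]
  [∞, ∞, 0, 1, 18]
  [8, 5, 8, 0, ∞]
  [∞, ∞, 12, ∞, 0]
D(2):
  [0, -3, ∞, 4, ∞]
  [∞, 0, ∞, 18, ∞]
  [∞, ∞, 0, 1, 18]
  [8, 5, 8, 0, ∞]
  [∞, ∞, 12, ∞, 0]
D(3):
  [0, -3, ∞, 4, ∞]
  [∞, 0, ∞, 18, ∞]
  [∞, ∞, 0, 1, 18]
  [8, 5, 8, 0, 26]
  [∞, ∞, 12, 13, 0]
D(4):
  [0, -3, 12, 4, 30]
  [26, 0, 26, 18, 44]
  [9, 6, 0, 1, 18]
  [8, 5, 8, 0, 26]
  [21, 18, 12, 13, 0]
D(5):
  [0, -3, 12, 4, 30]
  [26, 0, 26, 18, 44]
  [9, 6, 0, 1, 18]
  [8, 5, 8, 0, 26]
  [21, 18, 12, 13, 0]
Answer: C*[2][5] = 44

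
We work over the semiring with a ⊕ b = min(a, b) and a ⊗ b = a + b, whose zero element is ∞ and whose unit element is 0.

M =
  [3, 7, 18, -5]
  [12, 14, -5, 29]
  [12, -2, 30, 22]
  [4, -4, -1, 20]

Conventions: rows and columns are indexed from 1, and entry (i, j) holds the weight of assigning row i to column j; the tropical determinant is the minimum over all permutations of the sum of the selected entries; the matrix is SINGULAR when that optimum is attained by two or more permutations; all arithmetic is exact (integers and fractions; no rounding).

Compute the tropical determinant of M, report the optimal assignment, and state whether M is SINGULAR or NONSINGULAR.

σ = (1, 2, 3, 4): 3 + 14 + 30 + 20 = 67
σ = (1, 2, 4, 3): 3 + 14 + 22 + (-1) = 38
σ = (1, 3, 2, 4): 3 + (-5) + (-2) + 20 = 16
σ = (1, 3, 4, 2): 3 + (-5) + 22 + (-4) = 16
σ = (1, 4, 2, 3): 3 + 29 + (-2) + (-1) = 29
σ = (1, 4, 3, 2): 3 + 29 + 30 + (-4) = 58
σ = (2, 1, 3, 4): 7 + 12 + 30 + 20 = 69
σ = (2, 1, 4, 3): 7 + 12 + 22 + (-1) = 40
σ = (2, 3, 1, 4): 7 + (-5) + 12 + 20 = 34
σ = (2, 3, 4, 1): 7 + (-5) + 22 + 4 = 28
σ = (2, 4, 1, 3): 7 + 29 + 12 + (-1) = 47
σ = (2, 4, 3, 1): 7 + 29 + 30 + 4 = 70
σ = (3, 1, 2, 4): 18 + 12 + (-2) + 20 = 48
σ = (3, 1, 4, 2): 18 + 12 + 22 + (-4) = 48
σ = (3, 2, 1, 4): 18 + 14 + 12 + 20 = 64
σ = (3, 2, 4, 1): 18 + 14 + 22 + 4 = 58
σ = (3, 4, 1, 2): 18 + 29 + 12 + (-4) = 55
σ = (3, 4, 2, 1): 18 + 29 + (-2) + 4 = 49
σ = (4, 1, 2, 3): (-5) + 12 + (-2) + (-1) = 4
σ = (4, 1, 3, 2): (-5) + 12 + 30 + (-4) = 33
σ = (4, 2, 1, 3): (-5) + 14 + 12 + (-1) = 20
σ = (4, 2, 3, 1): (-5) + 14 + 30 + 4 = 43
σ = (4, 3, 1, 2): (-5) + (-5) + 12 + (-4) = -2
σ = (4, 3, 2, 1): (-5) + (-5) + (-2) + 4 = -8
Optimal value attained by: σ = (4, 3, 2, 1).
Answer: det⊕(M) = -8; verdict: NONSINGULAR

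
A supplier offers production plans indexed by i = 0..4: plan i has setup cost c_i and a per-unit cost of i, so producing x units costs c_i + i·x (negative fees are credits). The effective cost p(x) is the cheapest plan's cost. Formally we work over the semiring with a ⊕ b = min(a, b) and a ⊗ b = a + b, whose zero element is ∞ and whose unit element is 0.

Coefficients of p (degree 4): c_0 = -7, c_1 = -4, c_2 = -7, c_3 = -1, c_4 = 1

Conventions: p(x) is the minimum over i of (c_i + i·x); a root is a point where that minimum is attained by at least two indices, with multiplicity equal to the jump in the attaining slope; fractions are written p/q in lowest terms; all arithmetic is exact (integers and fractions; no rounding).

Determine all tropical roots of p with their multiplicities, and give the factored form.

hull edge (i=0, c=-7) to (i=2, c=-7): slope 0, span 2
hull edge (i=2, c=-7) to (i=4, c=1): slope 4, span 2
Factored form: p(x) = 1 ⊗ (x ⊕ (-4)) ⊗ (x ⊕ (-4)) ⊗ (x ⊕ 0) ⊗ (x ⊕ 0)
Answer: roots = -4 (mult 2), 0 (mult 2)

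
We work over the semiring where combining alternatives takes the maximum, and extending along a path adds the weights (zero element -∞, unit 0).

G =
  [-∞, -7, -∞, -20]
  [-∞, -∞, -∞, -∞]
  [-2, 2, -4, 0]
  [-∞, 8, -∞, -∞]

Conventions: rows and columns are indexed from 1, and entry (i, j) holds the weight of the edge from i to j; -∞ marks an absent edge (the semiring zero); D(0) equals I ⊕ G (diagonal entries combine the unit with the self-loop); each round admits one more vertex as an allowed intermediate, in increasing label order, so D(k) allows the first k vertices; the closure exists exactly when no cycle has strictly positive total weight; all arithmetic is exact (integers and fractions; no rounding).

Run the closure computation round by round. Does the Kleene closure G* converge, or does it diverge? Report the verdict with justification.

D(0):
  [0, -7, -∞, -20]
  [-∞, 0, -∞, -∞]
  [-2, 2, 0, 0]
  [-∞, 8, -∞, 0]
D(1):
  [0, -7, -∞, -20]
  [-∞, 0, -∞, -∞]
  [-2, 2, 0, 0]
  [-∞, 8, -∞, 0]
D(2):
  [0, -7, -∞, -20]
  [-∞, 0, -∞, -∞]
  [-2, 2, 0, 0]
  [-∞, 8, -∞, 0]
D(3):
  [0, -7, -∞, -20]
  [-∞, 0, -∞, -∞]
  [-2, 2, 0, 0]
  [-∞, 8, -∞, 0]
D(4):
  [0, -7, -∞, -20]
  [-∞, 0, -∞, -∞]
  [-2, 8, 0, 0]
  [-∞, 8, -∞, 0]
Key observation: every diagonal entry stays at the unit through all rounds, so no improving cycle exists.
Answer: CONVERGES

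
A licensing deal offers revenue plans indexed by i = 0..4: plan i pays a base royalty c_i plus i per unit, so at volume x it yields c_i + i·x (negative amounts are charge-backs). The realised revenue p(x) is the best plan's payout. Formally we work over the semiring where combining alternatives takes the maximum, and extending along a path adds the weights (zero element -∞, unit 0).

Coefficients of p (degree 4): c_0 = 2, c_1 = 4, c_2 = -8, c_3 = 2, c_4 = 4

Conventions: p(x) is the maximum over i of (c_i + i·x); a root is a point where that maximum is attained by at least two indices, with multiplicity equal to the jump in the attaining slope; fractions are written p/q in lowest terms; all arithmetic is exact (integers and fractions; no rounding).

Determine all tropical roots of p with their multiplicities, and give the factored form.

hull edge (i=0, c=2) to (i=1, c=4): slope 2, span 1
hull edge (i=1, c=4) to (i=4, c=4): slope 0, span 3
Factored form: p(x) = 4 ⊗ (x ⊕ (-2)) ⊗ (x ⊕ 0) ⊗ (x ⊕ 0) ⊗ (x ⊕ 0)
Answer: roots = -2 (mult 1), 0 (mult 3)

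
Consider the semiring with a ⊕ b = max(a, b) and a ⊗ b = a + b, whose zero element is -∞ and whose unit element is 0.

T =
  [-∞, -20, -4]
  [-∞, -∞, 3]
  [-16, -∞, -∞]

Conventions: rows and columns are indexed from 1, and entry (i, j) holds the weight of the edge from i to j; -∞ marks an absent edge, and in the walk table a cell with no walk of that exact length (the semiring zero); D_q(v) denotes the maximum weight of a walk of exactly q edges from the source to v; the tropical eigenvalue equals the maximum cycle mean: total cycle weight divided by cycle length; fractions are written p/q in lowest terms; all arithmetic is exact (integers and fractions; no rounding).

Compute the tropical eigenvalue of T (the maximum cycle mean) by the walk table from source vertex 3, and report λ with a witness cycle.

q=0: [-∞, -∞, 0]
q=1: [-16, -∞, -∞]
q=2: [-∞, -36, -20]
q=3: [-36, -∞, -33]
Optimal cycle mean attained by: cycle 1->3->1, total (-4) + (-16), length 2.
Answer: λ = -10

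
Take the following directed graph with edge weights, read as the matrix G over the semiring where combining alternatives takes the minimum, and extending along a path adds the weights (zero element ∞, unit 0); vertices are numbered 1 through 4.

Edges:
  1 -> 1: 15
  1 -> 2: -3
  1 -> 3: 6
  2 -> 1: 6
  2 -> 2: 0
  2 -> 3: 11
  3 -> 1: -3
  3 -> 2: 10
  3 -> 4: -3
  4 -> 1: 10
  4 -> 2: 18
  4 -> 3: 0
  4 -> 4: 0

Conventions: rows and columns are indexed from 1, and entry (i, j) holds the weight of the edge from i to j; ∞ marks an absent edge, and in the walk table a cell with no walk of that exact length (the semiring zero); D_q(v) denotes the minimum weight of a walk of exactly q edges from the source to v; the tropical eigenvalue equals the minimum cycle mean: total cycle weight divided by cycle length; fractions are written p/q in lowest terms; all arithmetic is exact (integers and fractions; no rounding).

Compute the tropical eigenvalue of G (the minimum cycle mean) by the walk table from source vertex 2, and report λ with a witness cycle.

q=0: [∞, 0, ∞, ∞]
q=1: [6, 0, 11, ∞]
q=2: [6, 0, 11, 8]
q=3: [6, 0, 8, 8]
q=4: [5, 0, 8, 5]
Optimal cycle mean attained by: cycle 3->4->3, total (-3) + 0, length 2.
Answer: λ = -3/2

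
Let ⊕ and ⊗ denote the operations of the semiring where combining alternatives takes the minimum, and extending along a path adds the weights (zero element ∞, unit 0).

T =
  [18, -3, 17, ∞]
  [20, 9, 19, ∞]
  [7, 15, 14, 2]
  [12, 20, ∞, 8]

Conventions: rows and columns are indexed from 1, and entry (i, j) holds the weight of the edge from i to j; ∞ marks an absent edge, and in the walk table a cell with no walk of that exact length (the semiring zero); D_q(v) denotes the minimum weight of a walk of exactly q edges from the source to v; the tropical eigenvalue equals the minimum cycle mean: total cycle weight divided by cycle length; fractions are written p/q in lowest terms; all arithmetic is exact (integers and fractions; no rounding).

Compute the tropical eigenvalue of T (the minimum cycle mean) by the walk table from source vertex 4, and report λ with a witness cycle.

q=0: [∞, ∞, ∞, 0]
q=1: [12, 20, ∞, 8]
q=2: [20, 9, 29, 16]
q=3: [28, 17, 28, 24]
q=4: [35, 25, 36, 30]
Optimal cycle mean attained by: cycle 1->2->3->4->1, total (-3) + 19 + 2 + 12, length 4.
Answer: λ = 15/2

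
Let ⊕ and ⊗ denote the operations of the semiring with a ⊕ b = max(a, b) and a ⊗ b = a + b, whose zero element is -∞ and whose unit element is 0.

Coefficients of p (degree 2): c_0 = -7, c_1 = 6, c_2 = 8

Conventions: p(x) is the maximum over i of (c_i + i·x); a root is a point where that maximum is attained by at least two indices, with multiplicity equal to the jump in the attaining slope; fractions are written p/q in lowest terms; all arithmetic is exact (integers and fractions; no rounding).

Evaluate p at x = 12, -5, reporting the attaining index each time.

p(12) = max(-7+0·12=-7, 6+1·12=18, 8+2·12=32) = 32 (attained by i=2)
p(-5) = max(-7+0·(-5)=-7, 6+1·(-5)=1, 8+2·(-5)=-2) = 1 (attained by i=1)
Answer: p(12) = 32; p(-5) = 1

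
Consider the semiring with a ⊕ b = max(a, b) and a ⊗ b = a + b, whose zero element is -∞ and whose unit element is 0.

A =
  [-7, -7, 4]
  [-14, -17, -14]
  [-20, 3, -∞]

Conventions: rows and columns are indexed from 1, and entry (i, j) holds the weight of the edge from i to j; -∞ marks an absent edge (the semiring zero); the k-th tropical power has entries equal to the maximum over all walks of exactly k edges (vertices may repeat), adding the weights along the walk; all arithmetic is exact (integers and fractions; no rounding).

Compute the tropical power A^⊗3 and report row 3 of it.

A^⊗2:
  [-14, 7, -3]
  [-21, -11, -10]
  [-11, -14, -11]
A^⊗3:
  [-7, 0, -7]
  [-25, -7, -17]
  [-18, -8, -7]
Answer: row 3 of A^⊗3 = [-18, -8, -7]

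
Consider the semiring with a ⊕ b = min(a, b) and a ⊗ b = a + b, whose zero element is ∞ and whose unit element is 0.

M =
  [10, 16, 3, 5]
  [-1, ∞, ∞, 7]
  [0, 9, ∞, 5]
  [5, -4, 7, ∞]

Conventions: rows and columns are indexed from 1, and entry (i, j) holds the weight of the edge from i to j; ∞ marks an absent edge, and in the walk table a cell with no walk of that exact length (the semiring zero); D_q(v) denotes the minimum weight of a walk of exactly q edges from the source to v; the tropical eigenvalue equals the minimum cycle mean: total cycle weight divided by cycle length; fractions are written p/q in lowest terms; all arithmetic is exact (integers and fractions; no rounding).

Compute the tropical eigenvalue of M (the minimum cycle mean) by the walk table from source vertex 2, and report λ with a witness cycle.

q=0: [∞, 0, ∞, ∞]
q=1: [-1, ∞, ∞, 7]
q=2: [9, 3, 2, 4]
q=3: [2, 0, 11, 7]
q=4: [-1, 3, 5, 7]
Optimal cycle mean attained by: cycle 1->4->2->1, total 5 + (-4) + (-1), length 3.
Answer: λ = 0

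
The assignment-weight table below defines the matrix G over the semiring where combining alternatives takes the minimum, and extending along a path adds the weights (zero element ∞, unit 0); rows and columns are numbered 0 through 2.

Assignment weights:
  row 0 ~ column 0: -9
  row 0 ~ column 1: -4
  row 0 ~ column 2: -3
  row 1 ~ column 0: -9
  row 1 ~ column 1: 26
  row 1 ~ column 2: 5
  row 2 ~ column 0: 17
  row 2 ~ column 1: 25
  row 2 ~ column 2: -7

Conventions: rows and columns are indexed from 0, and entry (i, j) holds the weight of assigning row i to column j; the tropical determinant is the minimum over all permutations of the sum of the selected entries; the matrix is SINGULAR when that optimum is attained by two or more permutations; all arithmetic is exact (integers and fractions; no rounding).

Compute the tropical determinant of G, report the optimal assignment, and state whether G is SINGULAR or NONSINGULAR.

σ = (0, 1, 2): (-9) + 26 + (-7) = 10
σ = (0, 2, 1): (-9) + 5 + 25 = 21
σ = (1, 0, 2): (-4) + (-9) + (-7) = -20
σ = (1, 2, 0): (-4) + 5 + 17 = 18
σ = (2, 0, 1): (-3) + (-9) + 25 = 13
σ = (2, 1, 0): (-3) + 26 + 17 = 40
Optimal value attained by: σ = (1, 0, 2).
Answer: det⊕(G) = -20; verdict: NONSINGULAR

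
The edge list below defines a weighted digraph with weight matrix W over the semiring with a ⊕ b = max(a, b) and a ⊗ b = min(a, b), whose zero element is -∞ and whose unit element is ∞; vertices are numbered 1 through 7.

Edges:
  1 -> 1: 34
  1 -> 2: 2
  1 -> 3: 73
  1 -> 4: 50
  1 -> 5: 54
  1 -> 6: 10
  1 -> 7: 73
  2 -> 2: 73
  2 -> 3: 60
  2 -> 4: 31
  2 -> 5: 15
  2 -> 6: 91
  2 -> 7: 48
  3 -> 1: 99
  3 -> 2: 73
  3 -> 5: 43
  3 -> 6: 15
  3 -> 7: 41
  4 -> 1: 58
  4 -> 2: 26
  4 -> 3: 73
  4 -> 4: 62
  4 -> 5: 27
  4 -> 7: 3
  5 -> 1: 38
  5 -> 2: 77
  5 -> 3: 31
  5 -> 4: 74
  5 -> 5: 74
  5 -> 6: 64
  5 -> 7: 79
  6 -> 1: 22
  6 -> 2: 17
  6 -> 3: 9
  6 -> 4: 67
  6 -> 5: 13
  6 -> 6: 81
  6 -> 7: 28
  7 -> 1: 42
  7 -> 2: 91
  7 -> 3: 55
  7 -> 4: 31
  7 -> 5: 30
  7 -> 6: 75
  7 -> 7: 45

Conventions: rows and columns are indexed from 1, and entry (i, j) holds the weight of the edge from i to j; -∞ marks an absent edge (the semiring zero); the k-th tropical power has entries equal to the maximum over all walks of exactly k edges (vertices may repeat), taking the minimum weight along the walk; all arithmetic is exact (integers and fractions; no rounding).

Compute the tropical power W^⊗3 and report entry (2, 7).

W^⊗2:
  [73, 73, 55, 54, 54, 73, 54]
  [60, 73, 60, 67, 43, 81, 48]
  [41, 73, 73, 50, 54, 73, 73]
  [73, 73, 62, 62, 54, 27, 58]
  [58, 79, 73, 74, 74, 77, 74]
  [58, 28, 67, 67, 28, 81, 28]
  [55, 73, 60, 67, 43, 91, 48]
W^⊗3:
  [55, 73, 73, 67, 54, 73, 73]
  [60, 73, 67, 67, 54, 81, 60]
  [73, 73, 60, 67, 54, 73, 54]
  [62, 73, 73, 62, 54, 73, 73]
  [73, 74, 73, 74, 74, 79, 74]
  [67, 67, 67, 67, 54, 81, 58]
  [60, 73, 67, 67, 54, 81, 55]
Key observation: the optimum is the walk 2->3->1->7, with weight 60 min 99 min 73 = 60.
Optimal value attained by: walk 2->3->1->7.
Answer: (W^⊗3)[2][7] = 60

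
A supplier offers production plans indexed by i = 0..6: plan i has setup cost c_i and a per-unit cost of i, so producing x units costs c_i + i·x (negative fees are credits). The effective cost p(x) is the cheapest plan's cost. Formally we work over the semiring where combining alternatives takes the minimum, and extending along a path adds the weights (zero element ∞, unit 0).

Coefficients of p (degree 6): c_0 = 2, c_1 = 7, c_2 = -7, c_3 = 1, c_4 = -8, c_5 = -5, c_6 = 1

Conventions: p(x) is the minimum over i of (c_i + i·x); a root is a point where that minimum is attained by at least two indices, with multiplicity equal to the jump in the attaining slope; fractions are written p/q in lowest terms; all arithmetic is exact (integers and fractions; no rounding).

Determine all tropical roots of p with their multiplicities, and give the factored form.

hull edge (i=0, c=2) to (i=2, c=-7): slope -9/2, span 2
hull edge (i=2, c=-7) to (i=4, c=-8): slope -1/2, span 2
hull edge (i=4, c=-8) to (i=5, c=-5): slope 3, span 1
hull edge (i=5, c=-5) to (i=6, c=1): slope 6, span 1
Factored form: p(x) = 1 ⊗ (x ⊕ (-6)) ⊗ (x ⊕ (-3)) ⊗ (x ⊕ 1/2) ⊗ (x ⊕ 1/2) ⊗ (x ⊕ 9/2) ⊗ (x ⊕ 9/2)
Answer: roots = -6 (mult 1), -3 (mult 1), 1/2 (mult 2), 9/2 (mult 2)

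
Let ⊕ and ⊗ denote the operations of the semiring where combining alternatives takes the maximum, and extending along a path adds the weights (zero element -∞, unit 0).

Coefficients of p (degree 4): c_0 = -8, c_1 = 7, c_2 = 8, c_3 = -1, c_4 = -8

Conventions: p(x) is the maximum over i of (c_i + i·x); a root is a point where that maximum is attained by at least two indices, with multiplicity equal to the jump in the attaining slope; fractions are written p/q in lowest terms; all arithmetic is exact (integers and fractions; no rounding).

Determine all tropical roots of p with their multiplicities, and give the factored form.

hull edge (i=0, c=-8) to (i=1, c=7): slope 15, span 1
hull edge (i=1, c=7) to (i=2, c=8): slope 1, span 1
hull edge (i=2, c=8) to (i=4, c=-8): slope -8, span 2
Factored form: p(x) = -8 ⊗ (x ⊕ (-15)) ⊗ (x ⊕ (-1)) ⊗ (x ⊕ 8) ⊗ (x ⊕ 8)
Answer: roots = -15 (mult 1), -1 (mult 1), 8 (mult 2)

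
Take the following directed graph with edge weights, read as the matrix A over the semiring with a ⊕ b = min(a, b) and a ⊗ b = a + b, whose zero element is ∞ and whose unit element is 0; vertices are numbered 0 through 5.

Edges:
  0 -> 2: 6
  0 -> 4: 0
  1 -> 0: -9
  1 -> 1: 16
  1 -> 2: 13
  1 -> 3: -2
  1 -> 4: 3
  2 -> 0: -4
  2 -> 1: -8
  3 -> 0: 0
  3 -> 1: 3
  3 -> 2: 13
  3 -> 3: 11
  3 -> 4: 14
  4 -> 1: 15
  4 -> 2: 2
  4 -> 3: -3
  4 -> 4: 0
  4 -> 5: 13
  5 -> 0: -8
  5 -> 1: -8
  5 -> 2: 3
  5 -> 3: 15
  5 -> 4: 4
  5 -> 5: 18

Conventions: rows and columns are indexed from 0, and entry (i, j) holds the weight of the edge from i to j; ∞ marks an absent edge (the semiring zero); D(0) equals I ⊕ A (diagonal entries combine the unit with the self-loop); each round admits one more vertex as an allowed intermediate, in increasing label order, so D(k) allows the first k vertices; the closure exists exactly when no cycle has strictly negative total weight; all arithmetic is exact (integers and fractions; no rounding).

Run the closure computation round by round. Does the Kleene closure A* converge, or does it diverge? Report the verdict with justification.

D(0):
  [0, ∞, 6, ∞, 0, ∞]
  [-9, 0, 13, -2, 3, ∞]
  [-4, -8, 0, ∞, ∞, ∞]
  [0, 3, 13, 0, 14, ∞]
  [∞, 15, 2, -3, 0, 13]
  [-8, -8, 3, 15, 4, 0]
D(1):
  [0, ∞, 6, ∞, 0, ∞]
  [-9, 0, -3, -2, -9, ∞]
  [-4, -8, 0, ∞, -4, ∞]
  [0, 3, 6, 0, 0, ∞]
  [∞, 15, 2, -3, 0, 13]
  [-8, -8, -2, 15, -8, 0]
Detection: at round 2, diagonal entry (2, 2) turns strictly negative.
Key observation: the cycle 2->1->0->2 has total weight (-8) + (-9) + 6, which is strictly negative.
Answer: DIVERGES — negative cycle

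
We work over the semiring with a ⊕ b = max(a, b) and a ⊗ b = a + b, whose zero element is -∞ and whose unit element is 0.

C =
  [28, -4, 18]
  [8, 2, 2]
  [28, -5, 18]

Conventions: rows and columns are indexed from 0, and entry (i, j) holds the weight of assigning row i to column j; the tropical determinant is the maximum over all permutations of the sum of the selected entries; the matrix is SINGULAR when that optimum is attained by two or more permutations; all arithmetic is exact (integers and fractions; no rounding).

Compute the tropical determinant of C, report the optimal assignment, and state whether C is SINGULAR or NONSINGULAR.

σ = (0, 1, 2): 28 + 2 + 18 = 48
σ = (0, 2, 1): 28 + 2 + (-5) = 25
σ = (1, 0, 2): (-4) + 8 + 18 = 22
σ = (1, 2, 0): (-4) + 2 + 28 = 26
σ = (2, 0, 1): 18 + 8 + (-5) = 21
σ = (2, 1, 0): 18 + 2 + 28 = 48
Optimal value attained by: σ = (0, 1, 2).
Answer: det⊕(C) = 48; verdict: SINGULAR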